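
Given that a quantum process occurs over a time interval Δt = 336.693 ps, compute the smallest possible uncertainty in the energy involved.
977.466 neV

Using the energy-time uncertainty principle:
ΔEΔt ≥ ℏ/2

The minimum uncertainty in energy is:
ΔE_min = ℏ/(2Δt)
ΔE_min = (1.055e-34 J·s) / (2 × 3.367e-10 s)
ΔE_min = 1.566e-25 J = 977.466 neV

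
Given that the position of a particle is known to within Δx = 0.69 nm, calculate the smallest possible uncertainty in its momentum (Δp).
7.642 × 10^-26 kg·m/s

Using the Heisenberg uncertainty principle:
ΔxΔp ≥ ℏ/2

The minimum uncertainty in momentum is:
Δp_min = ℏ/(2Δx)
Δp_min = (1.055e-34 J·s) / (2 × 6.900e-10 m)
Δp_min = 7.642e-26 kg·m/s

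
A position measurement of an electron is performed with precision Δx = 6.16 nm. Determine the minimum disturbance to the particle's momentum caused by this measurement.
8.560 × 10^-27 kg·m/s

The uncertainty principle implies that measuring position disturbs momentum:
ΔxΔp ≥ ℏ/2

When we measure position with precision Δx, we necessarily introduce a momentum uncertainty:
Δp ≥ ℏ/(2Δx)
Δp_min = (1.055e-34 J·s) / (2 × 6.160e-09 m)
Δp_min = 8.560e-27 kg·m/s

The more precisely we measure position, the greater the momentum disturbance.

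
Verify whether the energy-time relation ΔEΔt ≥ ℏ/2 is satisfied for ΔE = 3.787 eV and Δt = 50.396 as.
No, it violates the uncertainty relation.

Calculate the product ΔEΔt:
ΔE = 3.787 eV = 6.067e-19 J
ΔEΔt = (6.067e-19 J) × (5.040e-17 s)
ΔEΔt = 3.058e-35 J·s

Compare to the minimum allowed value ℏ/2:
ℏ/2 = 5.273e-35 J·s

Since ΔEΔt = 3.058e-35 J·s < 5.273e-35 J·s = ℏ/2,
this violates the uncertainty relation.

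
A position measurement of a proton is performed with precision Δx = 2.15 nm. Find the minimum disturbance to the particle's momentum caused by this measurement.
2.452 × 10^-26 kg·m/s

The uncertainty principle implies that measuring position disturbs momentum:
ΔxΔp ≥ ℏ/2

When we measure position with precision Δx, we necessarily introduce a momentum uncertainty:
Δp ≥ ℏ/(2Δx)
Δp_min = (1.055e-34 J·s) / (2 × 2.150e-09 m)
Δp_min = 2.452e-26 kg·m/s

The more precisely we measure position, the greater the momentum disturbance.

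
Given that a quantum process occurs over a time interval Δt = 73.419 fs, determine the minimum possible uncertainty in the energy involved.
4.483 meV

Using the energy-time uncertainty principle:
ΔEΔt ≥ ℏ/2

The minimum uncertainty in energy is:
ΔE_min = ℏ/(2Δt)
ΔE_min = (1.055e-34 J·s) / (2 × 7.342e-14 s)
ΔE_min = 7.182e-22 J = 4.483 meV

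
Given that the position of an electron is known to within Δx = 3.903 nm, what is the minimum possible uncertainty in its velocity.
14.831 km/s

Using the Heisenberg uncertainty principle and Δp = mΔv:
ΔxΔp ≥ ℏ/2
Δx(mΔv) ≥ ℏ/2

The minimum uncertainty in velocity is:
Δv_min = ℏ/(2mΔx)
Δv_min = (1.055e-34 J·s) / (2 × 9.109e-31 kg × 3.903e-09 m)
Δv_min = 1.483e+04 m/s = 14.831 km/s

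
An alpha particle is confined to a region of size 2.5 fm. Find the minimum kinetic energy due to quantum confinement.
208.929 keV

Using the uncertainty principle:

1. Position uncertainty: Δx ≈ 2.500e-15 m
2. Minimum momentum uncertainty: Δp = ℏ/(2Δx) = 2.109e-20 kg·m/s
3. Minimum kinetic energy:
   KE = (Δp)²/(2m) = (2.109e-20)²/(2 × 6.645e-27 kg)
   KE = 3.347e-14 J = 208.929 keV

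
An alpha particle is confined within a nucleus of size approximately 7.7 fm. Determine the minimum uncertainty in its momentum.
6.848 × 10^-21 kg·m/s

Using the Heisenberg uncertainty principle:
ΔxΔp ≥ ℏ/2

With Δx ≈ L = 7.700e-15 m (the confinement size):
Δp_min = ℏ/(2Δx)
Δp_min = (1.055e-34 J·s) / (2 × 7.700e-15 m)
Δp_min = 6.848e-21 kg·m/s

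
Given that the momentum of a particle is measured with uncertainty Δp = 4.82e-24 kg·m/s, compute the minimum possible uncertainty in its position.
10.940 pm

Using the Heisenberg uncertainty principle:
ΔxΔp ≥ ℏ/2

The minimum uncertainty in position is:
Δx_min = ℏ/(2Δp)
Δx_min = (1.055e-34 J·s) / (2 × 4.820e-24 kg·m/s)
Δx_min = 1.094e-11 m = 10.940 pm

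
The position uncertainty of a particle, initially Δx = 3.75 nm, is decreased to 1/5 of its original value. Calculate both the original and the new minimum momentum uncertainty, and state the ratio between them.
Original Δp_min = 1.406 × 10^-26 kg·m/s; new Δp'_min = 7.030 × 10^-26 kg·m/s; ratio Δp'_min/Δp_min = 5.

From the uncertainty principle ΔxΔp ≥ ℏ/2, the minimum momentum uncertainty is Δp_min = ℏ/(2Δx).

Original (Δx = 3.75 nm = 3.750e-09 m):
Δp_min = (1.055e-34 J·s)/(2 × 3.750e-09 m) = 1.406e-26 kg·m/s

When Δx → (1/5)Δx:
Δp'_min = ℏ/(2 × (1/5)Δx) = 5 × ℏ/(2Δx) = 5 × Δp_min
Δp'_min = 5 × 1.406e-26 kg·m/s = 7.030e-26 kg·m/s

Since Δp_min ∝ 1/Δx, when Δx is decreased to 1/5 of its original value, Δp_min increases to 5 times its original value.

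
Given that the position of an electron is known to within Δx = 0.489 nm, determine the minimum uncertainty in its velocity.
118.372 km/s

Using the Heisenberg uncertainty principle and Δp = mΔv:
ΔxΔp ≥ ℏ/2
Δx(mΔv) ≥ ℏ/2

The minimum uncertainty in velocity is:
Δv_min = ℏ/(2mΔx)
Δv_min = (1.055e-34 J·s) / (2 × 9.109e-31 kg × 4.890e-10 m)
Δv_min = 1.184e+05 m/s = 118.372 km/s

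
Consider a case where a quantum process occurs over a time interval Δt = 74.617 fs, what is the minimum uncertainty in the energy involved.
4.411 meV

Using the energy-time uncertainty principle:
ΔEΔt ≥ ℏ/2

The minimum uncertainty in energy is:
ΔE_min = ℏ/(2Δt)
ΔE_min = (1.055e-34 J·s) / (2 × 7.462e-14 s)
ΔE_min = 7.067e-22 J = 4.411 meV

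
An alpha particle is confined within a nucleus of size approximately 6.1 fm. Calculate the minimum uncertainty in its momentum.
8.644 × 10^-21 kg·m/s

Using the Heisenberg uncertainty principle:
ΔxΔp ≥ ℏ/2

With Δx ≈ L = 6.100e-15 m (the confinement size):
Δp_min = ℏ/(2Δx)
Δp_min = (1.055e-34 J·s) / (2 × 6.100e-15 m)
Δp_min = 8.644e-21 kg·m/s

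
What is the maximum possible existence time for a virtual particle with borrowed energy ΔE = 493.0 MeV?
6.676 × 10^-25 s

Using the energy-time uncertainty principle:
ΔEΔt ≥ ℏ/2

For a virtual particle borrowing energy ΔE, the maximum lifetime is:
Δt_max = ℏ/(2ΔE)

Converting energy:
ΔE = 493.0 MeV = 7.899e-11 J

Δt_max = (1.055e-34 J·s) / (2 × 7.899e-11 J)
Δt_max = 6.676e-25 s = 6.676 × 10^-25 s

Virtual particles with higher borrowed energy exist for shorter times.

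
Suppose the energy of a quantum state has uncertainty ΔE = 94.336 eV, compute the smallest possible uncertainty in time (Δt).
3.489 as

Using the energy-time uncertainty principle:
ΔEΔt ≥ ℏ/2

The minimum uncertainty in time is:
Δt_min = ℏ/(2ΔE)
Δt_min = (1.055e-34 J·s) / (2 × 1.511e-17 J)
Δt_min = 3.489e-18 s = 3.489 as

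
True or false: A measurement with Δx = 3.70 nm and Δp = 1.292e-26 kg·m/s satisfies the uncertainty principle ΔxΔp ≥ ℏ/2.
No, it violates the uncertainty principle (impossible measurement).

Calculate the product ΔxΔp:
ΔxΔp = (3.700e-09 m) × (1.292e-26 kg·m/s)
ΔxΔp = 4.780e-35 J·s

Compare to the minimum allowed value ℏ/2:
ℏ/2 = 5.273e-35 J·s

Since ΔxΔp = 4.780e-35 J·s < 5.273e-35 J·s = ℏ/2,
the measurement violates the uncertainty principle.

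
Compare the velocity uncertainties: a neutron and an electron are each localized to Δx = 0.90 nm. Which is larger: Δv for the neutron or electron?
The electron has the larger minimum velocity uncertainty, by a ratio of 1838.7.

For both particles, Δp_min = ℏ/(2Δx) = 5.859e-26 kg·m/s (same for both).

The velocity uncertainty is Δv = Δp/m:
- neutron: Δv = 5.859e-26 / 1.675e-27 = 3.498e+01 m/s = 34.979 m/s
- electron: Δv = 5.859e-26 / 9.109e-31 = 6.432e+04 m/s = 64.315 km/s

Ratio: 6.432e+04 / 3.498e+01 = 1838.7

The lighter particle has larger velocity uncertainty because Δv ∝ 1/m.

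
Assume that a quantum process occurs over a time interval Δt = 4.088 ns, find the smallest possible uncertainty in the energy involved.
80.505 neV

Using the energy-time uncertainty principle:
ΔEΔt ≥ ℏ/2

The minimum uncertainty in energy is:
ΔE_min = ℏ/(2Δt)
ΔE_min = (1.055e-34 J·s) / (2 × 4.088e-09 s)
ΔE_min = 1.290e-26 J = 80.505 neV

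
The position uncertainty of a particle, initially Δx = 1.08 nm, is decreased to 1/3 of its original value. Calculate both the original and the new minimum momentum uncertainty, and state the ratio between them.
Original Δp_min = 4.882 × 10^-26 kg·m/s; new Δp'_min = 1.465 × 10^-25 kg·m/s; ratio Δp'_min/Δp_min = 3.

From the uncertainty principle ΔxΔp ≥ ℏ/2, the minimum momentum uncertainty is Δp_min = ℏ/(2Δx).

Original (Δx = 1.08 nm = 1.080e-09 m):
Δp_min = (1.055e-34 J·s)/(2 × 1.080e-09 m) = 4.882e-26 kg·m/s

When Δx → (1/3)Δx:
Δp'_min = ℏ/(2 × (1/3)Δx) = 3 × ℏ/(2Δx) = 3 × Δp_min
Δp'_min = 3 × 4.882e-26 kg·m/s = 1.465e-25 kg·m/s

Since Δp_min ∝ 1/Δx, when Δx is decreased to 1/3 of its original value, Δp_min increases to 3 times its original value.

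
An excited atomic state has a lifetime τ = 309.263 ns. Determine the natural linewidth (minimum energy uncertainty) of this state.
1.064 neV

Using the energy-time uncertainty principle:
ΔEΔt ≥ ℏ/2

The lifetime τ represents the time uncertainty Δt.
The natural linewidth (minimum energy uncertainty) is:

ΔE = ℏ/(2τ)
ΔE = (1.055e-34 J·s) / (2 × 3.093e-07 s)
ΔE = 1.705e-28 J = 1.064 neV

This natural linewidth limits the precision of spectroscopic measurements.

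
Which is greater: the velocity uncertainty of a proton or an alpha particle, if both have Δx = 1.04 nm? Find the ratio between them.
The proton has the larger minimum velocity uncertainty, by a ratio of 4.0.

For both particles, Δp_min = ℏ/(2Δx) = 5.070e-26 kg·m/s (same for both).

The velocity uncertainty is Δv = Δp/m:
- proton: Δv = 5.070e-26 / 1.673e-27 = 3.031e+01 m/s = 30.312 m/s
- alpha particle: Δv = 5.070e-26 / 6.645e-27 = 7.630e+00 m/s = 7.630 m/s

Ratio: 3.031e+01 / 7.630e+00 = 4.0

The lighter particle has larger velocity uncertainty because Δv ∝ 1/m.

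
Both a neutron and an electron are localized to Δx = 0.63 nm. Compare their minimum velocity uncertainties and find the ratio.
The electron has the larger minimum velocity uncertainty, by a ratio of 1838.7.

For both particles, Δp_min = ℏ/(2Δx) = 8.370e-26 kg·m/s (same for both).

The velocity uncertainty is Δv = Δp/m:
- neutron: Δv = 8.370e-26 / 1.675e-27 = 4.997e+01 m/s = 49.970 m/s
- electron: Δv = 8.370e-26 / 9.109e-31 = 9.188e+04 m/s = 91.879 km/s

Ratio: 9.188e+04 / 4.997e+01 = 1838.7

The lighter particle has larger velocity uncertainty because Δv ∝ 1/m.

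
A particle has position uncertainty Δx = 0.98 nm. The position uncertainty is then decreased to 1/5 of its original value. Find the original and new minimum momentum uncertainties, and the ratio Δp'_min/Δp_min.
Original Δp_min = 5.380 × 10^-26 kg·m/s; new Δp'_min = 2.690 × 10^-25 kg·m/s; ratio Δp'_min/Δp_min = 5.

From the uncertainty principle ΔxΔp ≥ ℏ/2, the minimum momentum uncertainty is Δp_min = ℏ/(2Δx).

Original (Δx = 0.98 nm = 9.800e-10 m):
Δp_min = (1.055e-34 J·s)/(2 × 9.800e-10 m) = 5.380e-26 kg·m/s

When Δx → (1/5)Δx:
Δp'_min = ℏ/(2 × (1/5)Δx) = 5 × ℏ/(2Δx) = 5 × Δp_min
Δp'_min = 5 × 5.380e-26 kg·m/s = 2.690e-25 kg·m/s

Since Δp_min ∝ 1/Δx, when Δx is decreased to 1/5 of its original value, Δp_min increases to 5 times its original value.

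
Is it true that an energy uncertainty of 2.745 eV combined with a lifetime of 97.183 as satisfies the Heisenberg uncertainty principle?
No, it violates the uncertainty relation.

Calculate the product ΔEΔt:
ΔE = 2.745 eV = 4.398e-19 J
ΔEΔt = (4.398e-19 J) × (9.718e-17 s)
ΔEΔt = 4.274e-35 J·s

Compare to the minimum allowed value ℏ/2:
ℏ/2 = 5.273e-35 J·s

Since ΔEΔt = 4.274e-35 J·s < 5.273e-35 J·s = ℏ/2,
this violates the uncertainty relation.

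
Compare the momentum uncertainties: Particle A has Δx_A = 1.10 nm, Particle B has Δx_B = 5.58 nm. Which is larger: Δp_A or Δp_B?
Particle A has the larger minimum momentum uncertainty, by a factor of 5.07.

For each particle, the minimum momentum uncertainty is Δp_min = ℏ/(2Δx):

Particle A: Δp_A = ℏ/(2×1.100e-09 m) = 4.794e-26 kg·m/s
Particle B: Δp_B = ℏ/(2×5.580e-09 m) = 9.450e-27 kg·m/s

Ratio: Δp_A/Δp_B = 5.07

Since Δp_min ∝ 1/Δx, the particle with smaller position uncertainty (A) has larger momentum uncertainty.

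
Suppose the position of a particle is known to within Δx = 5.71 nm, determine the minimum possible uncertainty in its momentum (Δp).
9.234 × 10^-27 kg·m/s

Using the Heisenberg uncertainty principle:
ΔxΔp ≥ ℏ/2

The minimum uncertainty in momentum is:
Δp_min = ℏ/(2Δx)
Δp_min = (1.055e-34 J·s) / (2 × 5.710e-09 m)
Δp_min = 9.234e-27 kg·m/s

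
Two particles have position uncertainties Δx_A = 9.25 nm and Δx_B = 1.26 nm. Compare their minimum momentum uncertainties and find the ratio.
Particle B has the larger minimum momentum uncertainty, by a factor of 7.34.

For each particle, the minimum momentum uncertainty is Δp_min = ℏ/(2Δx):

Particle A: Δp_A = ℏ/(2×9.250e-09 m) = 5.700e-27 kg·m/s
Particle B: Δp_B = ℏ/(2×1.260e-09 m) = 4.185e-26 kg·m/s

Ratio: Δp_B/Δp_A = 7.34

Since Δp_min ∝ 1/Δx, the particle with smaller position uncertainty (B) has larger momentum uncertainty.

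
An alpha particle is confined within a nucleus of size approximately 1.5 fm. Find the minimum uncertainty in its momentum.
3.515 × 10^-20 kg·m/s

Using the Heisenberg uncertainty principle:
ΔxΔp ≥ ℏ/2

With Δx ≈ L = 1.500e-15 m (the confinement size):
Δp_min = ℏ/(2Δx)
Δp_min = (1.055e-34 J·s) / (2 × 1.500e-15 m)
Δp_min = 3.515e-20 kg·m/s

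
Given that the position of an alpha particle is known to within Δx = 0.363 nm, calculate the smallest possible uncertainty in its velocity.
21.861 m/s

Using the Heisenberg uncertainty principle and Δp = mΔv:
ΔxΔp ≥ ℏ/2
Δx(mΔv) ≥ ℏ/2

The minimum uncertainty in velocity is:
Δv_min = ℏ/(2mΔx)
Δv_min = (1.055e-34 J·s) / (2 × 6.645e-27 kg × 3.630e-10 m)
Δv_min = 2.186e+01 m/s = 21.861 m/s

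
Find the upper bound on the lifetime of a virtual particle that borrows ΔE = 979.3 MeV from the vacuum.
3.361 × 10^-25 s

Using the energy-time uncertainty principle:
ΔEΔt ≥ ℏ/2

For a virtual particle borrowing energy ΔE, the maximum lifetime is:
Δt_max = ℏ/(2ΔE)

Converting energy:
ΔE = 979.3 MeV = 1.569e-10 J

Δt_max = (1.055e-34 J·s) / (2 × 1.569e-10 J)
Δt_max = 3.361e-25 s = 3.361 × 10^-25 s

Virtual particles with higher borrowed energy exist for shorter times.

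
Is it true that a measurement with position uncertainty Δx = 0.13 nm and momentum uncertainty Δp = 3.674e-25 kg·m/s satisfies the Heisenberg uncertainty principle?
No, it violates the uncertainty principle (impossible measurement).

Calculate the product ΔxΔp:
ΔxΔp = (1.300e-10 m) × (3.674e-25 kg·m/s)
ΔxΔp = 4.776e-35 J·s

Compare to the minimum allowed value ℏ/2:
ℏ/2 = 5.273e-35 J·s

Since ΔxΔp = 4.776e-35 J·s < 5.273e-35 J·s = ℏ/2,
the measurement violates the uncertainty principle.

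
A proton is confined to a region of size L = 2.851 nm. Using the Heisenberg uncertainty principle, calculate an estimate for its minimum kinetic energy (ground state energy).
638.204 neV

Using the uncertainty principle to estimate ground state energy:

1. The position uncertainty is approximately the confinement size:
   Δx ≈ L = 2.851e-09 m

2. From ΔxΔp ≥ ℏ/2, the minimum momentum uncertainty is:
   Δp ≈ ℏ/(2L) = 1.849e-26 kg·m/s

3. The kinetic energy is approximately:
   KE ≈ (Δp)²/(2m) = (1.849e-26)²/(2 × 1.673e-27 kg)
   KE ≈ 1.023e-25 J = 638.204 neV

This is an order-of-magnitude estimate of the ground state energy.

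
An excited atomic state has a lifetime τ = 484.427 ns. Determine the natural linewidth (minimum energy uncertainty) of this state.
679.372 peV

Using the energy-time uncertainty principle:
ΔEΔt ≥ ℏ/2

The lifetime τ represents the time uncertainty Δt.
The natural linewidth (minimum energy uncertainty) is:

ΔE = ℏ/(2τ)
ΔE = (1.055e-34 J·s) / (2 × 4.844e-07 s)
ΔE = 1.088e-28 J = 679.372 peV

This natural linewidth limits the precision of spectroscopic measurements.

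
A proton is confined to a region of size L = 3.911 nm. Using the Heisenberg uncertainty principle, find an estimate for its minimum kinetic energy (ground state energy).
339.140 neV

Using the uncertainty principle to estimate ground state energy:

1. The position uncertainty is approximately the confinement size:
   Δx ≈ L = 3.911e-09 m

2. From ΔxΔp ≥ ℏ/2, the minimum momentum uncertainty is:
   Δp ≈ ℏ/(2L) = 1.348e-26 kg·m/s

3. The kinetic energy is approximately:
   KE ≈ (Δp)²/(2m) = (1.348e-26)²/(2 × 1.673e-27 kg)
   KE ≈ 5.434e-26 J = 339.140 neV

This is an order-of-magnitude estimate of the ground state energy.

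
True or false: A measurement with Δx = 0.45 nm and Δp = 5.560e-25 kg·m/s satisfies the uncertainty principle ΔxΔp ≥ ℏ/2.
Yes, it satisfies the uncertainty principle.

Calculate the product ΔxΔp:
ΔxΔp = (4.500e-10 m) × (5.560e-25 kg·m/s)
ΔxΔp = 2.502e-34 J·s

Compare to the minimum allowed value ℏ/2:
ℏ/2 = 5.273e-35 J·s

Since ΔxΔp = 2.502e-34 J·s ≥ 5.273e-35 J·s = ℏ/2,
the measurement satisfies the uncertainty principle.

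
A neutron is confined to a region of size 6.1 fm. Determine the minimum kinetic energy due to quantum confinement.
139.218 keV

Using the uncertainty principle:

1. Position uncertainty: Δx ≈ 6.100e-15 m
2. Minimum momentum uncertainty: Δp = ℏ/(2Δx) = 8.644e-21 kg·m/s
3. Minimum kinetic energy:
   KE = (Δp)²/(2m) = (8.644e-21)²/(2 × 1.675e-27 kg)
   KE = 2.231e-14 J = 139.218 keV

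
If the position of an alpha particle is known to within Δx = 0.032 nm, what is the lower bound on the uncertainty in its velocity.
247.984 m/s

Using the Heisenberg uncertainty principle and Δp = mΔv:
ΔxΔp ≥ ℏ/2
Δx(mΔv) ≥ ℏ/2

The minimum uncertainty in velocity is:
Δv_min = ℏ/(2mΔx)
Δv_min = (1.055e-34 J·s) / (2 × 6.645e-27 kg × 3.200e-11 m)
Δv_min = 2.480e+02 m/s = 247.984 m/s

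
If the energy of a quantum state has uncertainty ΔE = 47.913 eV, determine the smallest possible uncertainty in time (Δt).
6.869 as

Using the energy-time uncertainty principle:
ΔEΔt ≥ ℏ/2

The minimum uncertainty in time is:
Δt_min = ℏ/(2ΔE)
Δt_min = (1.055e-34 J·s) / (2 × 7.677e-18 J)
Δt_min = 6.869e-18 s = 6.869 as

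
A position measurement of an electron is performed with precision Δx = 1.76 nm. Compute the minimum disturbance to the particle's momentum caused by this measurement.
2.996 × 10^-26 kg·m/s

The uncertainty principle implies that measuring position disturbs momentum:
ΔxΔp ≥ ℏ/2

When we measure position with precision Δx, we necessarily introduce a momentum uncertainty:
Δp ≥ ℏ/(2Δx)
Δp_min = (1.055e-34 J·s) / (2 × 1.760e-09 m)
Δp_min = 2.996e-26 kg·m/s

The more precisely we measure position, the greater the momentum disturbance.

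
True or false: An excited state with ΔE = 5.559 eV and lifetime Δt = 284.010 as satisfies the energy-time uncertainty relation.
Yes, it satisfies the uncertainty relation.

Calculate the product ΔEΔt:
ΔE = 5.559 eV = 8.906e-19 J
ΔEΔt = (8.906e-19 J) × (2.840e-16 s)
ΔEΔt = 2.530e-34 J·s

Compare to the minimum allowed value ℏ/2:
ℏ/2 = 5.273e-35 J·s

Since ΔEΔt = 2.530e-34 J·s ≥ 5.273e-35 J·s = ℏ/2,
this satisfies the uncertainty relation.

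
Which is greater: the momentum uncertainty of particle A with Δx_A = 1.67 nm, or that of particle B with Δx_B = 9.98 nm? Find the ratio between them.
Particle A has the larger minimum momentum uncertainty, by a factor of 5.98.

For each particle, the minimum momentum uncertainty is Δp_min = ℏ/(2Δx):

Particle A: Δp_A = ℏ/(2×1.670e-09 m) = 3.157e-26 kg·m/s
Particle B: Δp_B = ℏ/(2×9.980e-09 m) = 5.283e-27 kg·m/s

Ratio: Δp_A/Δp_B = 5.98

Since Δp_min ∝ 1/Δx, the particle with smaller position uncertainty (A) has larger momentum uncertainty.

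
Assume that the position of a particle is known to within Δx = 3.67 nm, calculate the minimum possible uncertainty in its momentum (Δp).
1.437 × 10^-26 kg·m/s

Using the Heisenberg uncertainty principle:
ΔxΔp ≥ ℏ/2

The minimum uncertainty in momentum is:
Δp_min = ℏ/(2Δx)
Δp_min = (1.055e-34 J·s) / (2 × 3.670e-09 m)
Δp_min = 1.437e-26 kg·m/s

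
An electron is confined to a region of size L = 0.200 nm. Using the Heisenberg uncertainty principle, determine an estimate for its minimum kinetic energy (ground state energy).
238.124 meV

Using the uncertainty principle to estimate ground state energy:

1. The position uncertainty is approximately the confinement size:
   Δx ≈ L = 2.000e-10 m

2. From ΔxΔp ≥ ℏ/2, the minimum momentum uncertainty is:
   Δp ≈ ℏ/(2L) = 2.636e-25 kg·m/s

3. The kinetic energy is approximately:
   KE ≈ (Δp)²/(2m) = (2.636e-25)²/(2 × 9.109e-31 kg)
   KE ≈ 3.815e-20 J = 238.124 meV

This is an order-of-magnitude estimate of the ground state energy.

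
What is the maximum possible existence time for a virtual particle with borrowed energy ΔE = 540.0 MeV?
6.095 × 10^-25 s

Using the energy-time uncertainty principle:
ΔEΔt ≥ ℏ/2

For a virtual particle borrowing energy ΔE, the maximum lifetime is:
Δt_max = ℏ/(2ΔE)

Converting energy:
ΔE = 540.0 MeV = 8.652e-11 J

Δt_max = (1.055e-34 J·s) / (2 × 8.652e-11 J)
Δt_max = 6.095e-25 s = 6.095 × 10^-25 s

Virtual particles with higher borrowed energy exist for shorter times.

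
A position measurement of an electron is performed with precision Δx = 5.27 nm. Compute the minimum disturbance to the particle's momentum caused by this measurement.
1.001 × 10^-26 kg·m/s

The uncertainty principle implies that measuring position disturbs momentum:
ΔxΔp ≥ ℏ/2

When we measure position with precision Δx, we necessarily introduce a momentum uncertainty:
Δp ≥ ℏ/(2Δx)
Δp_min = (1.055e-34 J·s) / (2 × 5.270e-09 m)
Δp_min = 1.001e-26 kg·m/s

The more precisely we measure position, the greater the momentum disturbance.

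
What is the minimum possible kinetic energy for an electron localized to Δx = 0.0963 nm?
1.027 eV

Localizing a particle requires giving it sufficient momentum uncertainty:

1. From uncertainty principle: Δp ≥ ℏ/(2Δx)
   Δp_min = (1.055e-34 J·s) / (2 × 9.630e-11 m)
   Δp_min = 5.475e-25 kg·m/s

2. This momentum uncertainty corresponds to kinetic energy:
   KE ≈ (Δp)²/(2m) = (5.475e-25)²/(2 × 9.109e-31 kg)
   KE = 1.646e-19 J = 1.027 eV

Tighter localization requires more energy.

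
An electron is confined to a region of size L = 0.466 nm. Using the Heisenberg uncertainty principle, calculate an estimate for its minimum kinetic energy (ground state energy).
43.862 meV

Using the uncertainty principle to estimate ground state energy:

1. The position uncertainty is approximately the confinement size:
   Δx ≈ L = 4.660e-10 m

2. From ΔxΔp ≥ ℏ/2, the minimum momentum uncertainty is:
   Δp ≈ ℏ/(2L) = 1.132e-25 kg·m/s

3. The kinetic energy is approximately:
   KE ≈ (Δp)²/(2m) = (1.132e-25)²/(2 × 9.109e-31 kg)
   KE ≈ 7.028e-21 J = 43.862 meV

This is an order-of-magnitude estimate of the ground state energy.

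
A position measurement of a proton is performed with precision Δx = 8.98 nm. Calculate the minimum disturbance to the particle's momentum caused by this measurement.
5.872 × 10^-27 kg·m/s

The uncertainty principle implies that measuring position disturbs momentum:
ΔxΔp ≥ ℏ/2

When we measure position with precision Δx, we necessarily introduce a momentum uncertainty:
Δp ≥ ℏ/(2Δx)
Δp_min = (1.055e-34 J·s) / (2 × 8.980e-09 m)
Δp_min = 5.872e-27 kg·m/s

The more precisely we measure position, the greater the momentum disturbance.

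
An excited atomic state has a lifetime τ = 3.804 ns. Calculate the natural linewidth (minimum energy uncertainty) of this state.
86.516 neV

Using the energy-time uncertainty principle:
ΔEΔt ≥ ℏ/2

The lifetime τ represents the time uncertainty Δt.
The natural linewidth (minimum energy uncertainty) is:

ΔE = ℏ/(2τ)
ΔE = (1.055e-34 J·s) / (2 × 3.804e-09 s)
ΔE = 1.386e-26 J = 86.516 neV

This natural linewidth limits the precision of spectroscopic measurements.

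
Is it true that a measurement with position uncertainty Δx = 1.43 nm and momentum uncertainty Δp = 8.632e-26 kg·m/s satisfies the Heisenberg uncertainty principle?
Yes, it satisfies the uncertainty principle.

Calculate the product ΔxΔp:
ΔxΔp = (1.430e-09 m) × (8.632e-26 kg·m/s)
ΔxΔp = 1.234e-34 J·s

Compare to the minimum allowed value ℏ/2:
ℏ/2 = 5.273e-35 J·s

Since ΔxΔp = 1.234e-34 J·s ≥ 5.273e-35 J·s = ℏ/2,
the measurement satisfies the uncertainty principle.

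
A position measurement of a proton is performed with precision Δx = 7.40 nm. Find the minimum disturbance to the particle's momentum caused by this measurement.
7.125 × 10^-27 kg·m/s

The uncertainty principle implies that measuring position disturbs momentum:
ΔxΔp ≥ ℏ/2

When we measure position with precision Δx, we necessarily introduce a momentum uncertainty:
Δp ≥ ℏ/(2Δx)
Δp_min = (1.055e-34 J·s) / (2 × 7.400e-09 m)
Δp_min = 7.125e-27 kg·m/s

The more precisely we measure position, the greater the momentum disturbance.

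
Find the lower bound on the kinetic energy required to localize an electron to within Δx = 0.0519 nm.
3.536 eV

Localizing a particle requires giving it sufficient momentum uncertainty:

1. From uncertainty principle: Δp ≥ ℏ/(2Δx)
   Δp_min = (1.055e-34 J·s) / (2 × 5.190e-11 m)
   Δp_min = 1.016e-24 kg·m/s

2. This momentum uncertainty corresponds to kinetic energy:
   KE ≈ (Δp)²/(2m) = (1.016e-24)²/(2 × 9.109e-31 kg)
   KE = 5.666e-19 J = 3.536 eV

Tighter localization requires more energy.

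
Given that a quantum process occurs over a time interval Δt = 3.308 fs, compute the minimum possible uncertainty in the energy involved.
99.488 meV

Using the energy-time uncertainty principle:
ΔEΔt ≥ ℏ/2

The minimum uncertainty in energy is:
ΔE_min = ℏ/(2Δt)
ΔE_min = (1.055e-34 J·s) / (2 × 3.308e-15 s)
ΔE_min = 1.594e-20 J = 99.488 meV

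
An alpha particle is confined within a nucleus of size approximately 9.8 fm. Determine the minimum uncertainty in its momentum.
5.380 × 10^-21 kg·m/s

Using the Heisenberg uncertainty principle:
ΔxΔp ≥ ℏ/2

With Δx ≈ L = 9.800e-15 m (the confinement size):
Δp_min = ℏ/(2Δx)
Δp_min = (1.055e-34 J·s) / (2 × 9.800e-15 m)
Δp_min = 5.380e-21 kg·m/s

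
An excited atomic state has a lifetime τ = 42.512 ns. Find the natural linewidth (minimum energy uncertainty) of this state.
7.741 neV

Using the energy-time uncertainty principle:
ΔEΔt ≥ ℏ/2

The lifetime τ represents the time uncertainty Δt.
The natural linewidth (minimum energy uncertainty) is:

ΔE = ℏ/(2τ)
ΔE = (1.055e-34 J·s) / (2 × 4.251e-08 s)
ΔE = 1.240e-27 J = 7.741 neV

This natural linewidth limits the precision of spectroscopic measurements.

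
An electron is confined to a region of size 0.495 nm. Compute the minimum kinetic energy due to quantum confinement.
38.873 meV

Using the uncertainty principle:

1. Position uncertainty: Δx ≈ 4.950e-10 m
2. Minimum momentum uncertainty: Δp = ℏ/(2Δx) = 1.065e-25 kg·m/s
3. Minimum kinetic energy:
   KE = (Δp)²/(2m) = (1.065e-25)²/(2 × 9.109e-31 kg)
   KE = 6.228e-21 J = 38.873 meV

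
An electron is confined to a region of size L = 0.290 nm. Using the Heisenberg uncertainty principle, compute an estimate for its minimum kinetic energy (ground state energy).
113.257 meV

Using the uncertainty principle to estimate ground state energy:

1. The position uncertainty is approximately the confinement size:
   Δx ≈ L = 2.900e-10 m

2. From ΔxΔp ≥ ℏ/2, the minimum momentum uncertainty is:
   Δp ≈ ℏ/(2L) = 1.818e-25 kg·m/s

3. The kinetic energy is approximately:
   KE ≈ (Δp)²/(2m) = (1.818e-25)²/(2 × 9.109e-31 kg)
   KE ≈ 1.815e-20 J = 113.257 meV

This is an order-of-magnitude estimate of the ground state energy.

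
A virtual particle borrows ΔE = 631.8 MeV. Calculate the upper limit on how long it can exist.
5.209 × 10^-25 s

Using the energy-time uncertainty principle:
ΔEΔt ≥ ℏ/2

For a virtual particle borrowing energy ΔE, the maximum lifetime is:
Δt_max = ℏ/(2ΔE)

Converting energy:
ΔE = 631.8 MeV = 1.012e-10 J

Δt_max = (1.055e-34 J·s) / (2 × 1.012e-10 J)
Δt_max = 5.209e-25 s = 5.209 × 10^-25 s

Virtual particles with higher borrowed energy exist for shorter times.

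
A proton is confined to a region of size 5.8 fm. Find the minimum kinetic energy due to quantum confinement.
154.205 keV

Using the uncertainty principle:

1. Position uncertainty: Δx ≈ 5.800e-15 m
2. Minimum momentum uncertainty: Δp = ℏ/(2Δx) = 9.091e-21 kg·m/s
3. Minimum kinetic energy:
   KE = (Δp)²/(2m) = (9.091e-21)²/(2 × 1.673e-27 kg)
   KE = 2.471e-14 J = 154.205 keV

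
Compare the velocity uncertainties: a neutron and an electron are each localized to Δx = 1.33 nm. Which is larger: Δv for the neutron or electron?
The electron has the larger minimum velocity uncertainty, by a ratio of 1838.7.

For both particles, Δp_min = ℏ/(2Δx) = 3.965e-26 kg·m/s (same for both).

The velocity uncertainty is Δv = Δp/m:
- neutron: Δv = 3.965e-26 / 1.675e-27 = 2.367e+01 m/s = 23.670 m/s
- electron: Δv = 3.965e-26 / 9.109e-31 = 4.352e+04 m/s = 43.522 km/s

Ratio: 4.352e+04 / 2.367e+01 = 1838.7

The lighter particle has larger velocity uncertainty because Δv ∝ 1/m.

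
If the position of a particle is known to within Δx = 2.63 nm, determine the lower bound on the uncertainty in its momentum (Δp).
2.005 × 10^-26 kg·m/s

Using the Heisenberg uncertainty principle:
ΔxΔp ≥ ℏ/2

The minimum uncertainty in momentum is:
Δp_min = ℏ/(2Δx)
Δp_min = (1.055e-34 J·s) / (2 × 2.630e-09 m)
Δp_min = 2.005e-26 kg·m/s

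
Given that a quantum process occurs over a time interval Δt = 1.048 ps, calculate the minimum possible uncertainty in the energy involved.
314.032 μeV

Using the energy-time uncertainty principle:
ΔEΔt ≥ ℏ/2

The minimum uncertainty in energy is:
ΔE_min = ℏ/(2Δt)
ΔE_min = (1.055e-34 J·s) / (2 × 1.048e-12 s)
ΔE_min = 5.031e-23 J = 314.032 μeV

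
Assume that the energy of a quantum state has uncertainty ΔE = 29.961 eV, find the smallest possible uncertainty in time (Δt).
10.984 as

Using the energy-time uncertainty principle:
ΔEΔt ≥ ℏ/2

The minimum uncertainty in time is:
Δt_min = ℏ/(2ΔE)
Δt_min = (1.055e-34 J·s) / (2 × 4.800e-18 J)
Δt_min = 1.098e-17 s = 10.984 as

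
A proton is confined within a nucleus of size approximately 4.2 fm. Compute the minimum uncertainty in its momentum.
1.255 × 10^-20 kg·m/s

Using the Heisenberg uncertainty principle:
ΔxΔp ≥ ℏ/2

With Δx ≈ L = 4.200e-15 m (the confinement size):
Δp_min = ℏ/(2Δx)
Δp_min = (1.055e-34 J·s) / (2 × 4.200e-15 m)
Δp_min = 1.255e-20 kg·m/s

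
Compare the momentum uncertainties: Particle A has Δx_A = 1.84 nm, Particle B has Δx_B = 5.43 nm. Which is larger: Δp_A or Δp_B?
Particle A has the larger minimum momentum uncertainty, by a factor of 2.95.

For each particle, the minimum momentum uncertainty is Δp_min = ℏ/(2Δx):

Particle A: Δp_A = ℏ/(2×1.840e-09 m) = 2.866e-26 kg·m/s
Particle B: Δp_B = ℏ/(2×5.430e-09 m) = 9.711e-27 kg·m/s

Ratio: Δp_A/Δp_B = 2.95

Since Δp_min ∝ 1/Δx, the particle with smaller position uncertainty (A) has larger momentum uncertainty.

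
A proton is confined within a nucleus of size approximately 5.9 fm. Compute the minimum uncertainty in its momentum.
8.937 × 10^-21 kg·m/s

Using the Heisenberg uncertainty principle:
ΔxΔp ≥ ℏ/2

With Δx ≈ L = 5.900e-15 m (the confinement size):
Δp_min = ℏ/(2Δx)
Δp_min = (1.055e-34 J·s) / (2 × 5.900e-15 m)
Δp_min = 8.937e-21 kg·m/s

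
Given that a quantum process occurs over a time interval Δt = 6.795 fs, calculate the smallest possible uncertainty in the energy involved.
48.434 meV

Using the energy-time uncertainty principle:
ΔEΔt ≥ ℏ/2

The minimum uncertainty in energy is:
ΔE_min = ℏ/(2Δt)
ΔE_min = (1.055e-34 J·s) / (2 × 6.795e-15 s)
ΔE_min = 7.760e-21 J = 48.434 meV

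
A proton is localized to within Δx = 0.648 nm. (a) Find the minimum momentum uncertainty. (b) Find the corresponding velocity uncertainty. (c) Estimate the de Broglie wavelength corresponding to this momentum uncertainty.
(a) Δp_min = 8.137 × 10^-26 kg·m/s
(b) Δv_min = 48.649 m/s
(c) λ_dB = 8.143 nm

Step-by-step:

(a) From the uncertainty principle:
Δp_min = ℏ/(2Δx) = (1.055e-34 J·s)/(2 × 6.480e-10 m) = 8.137e-26 kg·m/s

(b) The velocity uncertainty:
Δv = Δp/m = (8.137e-26 kg·m/s)/(1.673e-27 kg) = 4.865e+01 m/s = 48.649 m/s

(c) The de Broglie wavelength for this momentum:
λ = h/p = (6.626e-34 J·s)/(8.137e-26 kg·m/s) = 8.143e-09 m = 8.143 nm

Note: The de Broglie wavelength is comparable to the localization size, as expected from wave-particle duality.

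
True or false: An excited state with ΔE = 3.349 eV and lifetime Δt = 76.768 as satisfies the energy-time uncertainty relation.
No, it violates the uncertainty relation.

Calculate the product ΔEΔt:
ΔE = 3.349 eV = 5.366e-19 J
ΔEΔt = (5.366e-19 J) × (7.677e-17 s)
ΔEΔt = 4.119e-35 J·s

Compare to the minimum allowed value ℏ/2:
ℏ/2 = 5.273e-35 J·s

Since ΔEΔt = 4.119e-35 J·s < 5.273e-35 J·s = ℏ/2,
this violates the uncertainty relation.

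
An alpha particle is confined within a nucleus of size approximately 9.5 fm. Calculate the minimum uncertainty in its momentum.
5.550 × 10^-21 kg·m/s

Using the Heisenberg uncertainty principle:
ΔxΔp ≥ ℏ/2

With Δx ≈ L = 9.500e-15 m (the confinement size):
Δp_min = ℏ/(2Δx)
Δp_min = (1.055e-34 J·s) / (2 × 9.500e-15 m)
Δp_min = 5.550e-21 kg·m/s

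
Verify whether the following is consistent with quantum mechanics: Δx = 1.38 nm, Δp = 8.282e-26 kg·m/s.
Yes, it satisfies the uncertainty principle.

Calculate the product ΔxΔp:
ΔxΔp = (1.380e-09 m) × (8.282e-26 kg·m/s)
ΔxΔp = 1.143e-34 J·s

Compare to the minimum allowed value ℏ/2:
ℏ/2 = 5.273e-35 J·s

Since ΔxΔp = 1.143e-34 J·s ≥ 5.273e-35 J·s = ℏ/2,
the measurement satisfies the uncertainty principle.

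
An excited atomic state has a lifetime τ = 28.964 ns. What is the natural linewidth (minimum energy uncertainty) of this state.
11.363 neV

Using the energy-time uncertainty principle:
ΔEΔt ≥ ℏ/2

The lifetime τ represents the time uncertainty Δt.
The natural linewidth (minimum energy uncertainty) is:

ΔE = ℏ/(2τ)
ΔE = (1.055e-34 J·s) / (2 × 2.896e-08 s)
ΔE = 1.820e-27 J = 11.363 neV

This natural linewidth limits the precision of spectroscopic measurements.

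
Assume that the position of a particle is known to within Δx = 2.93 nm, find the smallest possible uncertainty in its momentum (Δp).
1.800 × 10^-26 kg·m/s

Using the Heisenberg uncertainty principle:
ΔxΔp ≥ ℏ/2

The minimum uncertainty in momentum is:
Δp_min = ℏ/(2Δx)
Δp_min = (1.055e-34 J·s) / (2 × 2.930e-09 m)
Δp_min = 1.800e-26 kg·m/s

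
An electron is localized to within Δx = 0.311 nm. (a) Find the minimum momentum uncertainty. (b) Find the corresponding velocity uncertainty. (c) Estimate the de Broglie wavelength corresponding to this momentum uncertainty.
(a) Δp_min = 1.695 × 10^-25 kg·m/s
(b) Δv_min = 186.122 km/s
(c) λ_dB = 3.908 nm

Step-by-step:

(a) From the uncertainty principle:
Δp_min = ℏ/(2Δx) = (1.055e-34 J·s)/(2 × 3.110e-10 m) = 1.695e-25 kg·m/s

(b) The velocity uncertainty:
Δv = Δp/m = (1.695e-25 kg·m/s)/(9.109e-31 kg) = 1.861e+05 m/s = 186.122 km/s

(c) The de Broglie wavelength for this momentum:
λ = h/p = (6.626e-34 J·s)/(1.695e-25 kg·m/s) = 3.908e-09 m = 3.908 nm

Note: The de Broglie wavelength is comparable to the localization size, as expected from wave-particle duality.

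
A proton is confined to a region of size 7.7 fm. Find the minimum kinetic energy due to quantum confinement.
87.493 keV

Using the uncertainty principle:

1. Position uncertainty: Δx ≈ 7.700e-15 m
2. Minimum momentum uncertainty: Δp = ℏ/(2Δx) = 6.848e-21 kg·m/s
3. Minimum kinetic energy:
   KE = (Δp)²/(2m) = (6.848e-21)²/(2 × 1.673e-27 kg)
   KE = 1.402e-14 J = 87.493 keV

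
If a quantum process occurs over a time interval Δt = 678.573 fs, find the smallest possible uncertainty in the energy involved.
484.997 μeV

Using the energy-time uncertainty principle:
ΔEΔt ≥ ℏ/2

The minimum uncertainty in energy is:
ΔE_min = ℏ/(2Δt)
ΔE_min = (1.055e-34 J·s) / (2 × 6.786e-13 s)
ΔE_min = 7.771e-23 J = 484.997 μeV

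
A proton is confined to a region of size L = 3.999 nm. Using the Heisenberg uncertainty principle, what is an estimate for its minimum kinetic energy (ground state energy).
324.378 neV

Using the uncertainty principle to estimate ground state energy:

1. The position uncertainty is approximately the confinement size:
   Δx ≈ L = 3.999e-09 m

2. From ΔxΔp ≥ ℏ/2, the minimum momentum uncertainty is:
   Δp ≈ ℏ/(2L) = 1.319e-26 kg·m/s

3. The kinetic energy is approximately:
   KE ≈ (Δp)²/(2m) = (1.319e-26)²/(2 × 1.673e-27 kg)
   KE ≈ 5.197e-26 J = 324.378 neV

This is an order-of-magnitude estimate of the ground state energy.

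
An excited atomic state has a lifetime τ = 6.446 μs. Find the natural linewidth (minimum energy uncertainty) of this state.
51.056 peV

Using the energy-time uncertainty principle:
ΔEΔt ≥ ℏ/2

The lifetime τ represents the time uncertainty Δt.
The natural linewidth (minimum energy uncertainty) is:

ΔE = ℏ/(2τ)
ΔE = (1.055e-34 J·s) / (2 × 6.446e-06 s)
ΔE = 8.180e-30 J = 51.056 peV

This natural linewidth limits the precision of spectroscopic measurements.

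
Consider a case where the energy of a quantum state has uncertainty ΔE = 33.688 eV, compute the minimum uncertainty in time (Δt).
9.769 as

Using the energy-time uncertainty principle:
ΔEΔt ≥ ℏ/2

The minimum uncertainty in time is:
Δt_min = ℏ/(2ΔE)
Δt_min = (1.055e-34 J·s) / (2 × 5.397e-18 J)
Δt_min = 9.769e-18 s = 9.769 as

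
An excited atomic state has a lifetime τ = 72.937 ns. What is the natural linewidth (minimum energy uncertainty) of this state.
4.512 neV

Using the energy-time uncertainty principle:
ΔEΔt ≥ ℏ/2

The lifetime τ represents the time uncertainty Δt.
The natural linewidth (minimum energy uncertainty) is:

ΔE = ℏ/(2τ)
ΔE = (1.055e-34 J·s) / (2 × 7.294e-08 s)
ΔE = 7.229e-28 J = 4.512 neV

This natural linewidth limits the precision of spectroscopic measurements.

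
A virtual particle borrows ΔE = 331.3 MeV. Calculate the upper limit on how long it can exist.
9.934 × 10^-25 s

Using the energy-time uncertainty principle:
ΔEΔt ≥ ℏ/2

For a virtual particle borrowing energy ΔE, the maximum lifetime is:
Δt_max = ℏ/(2ΔE)

Converting energy:
ΔE = 331.3 MeV = 5.308e-11 J

Δt_max = (1.055e-34 J·s) / (2 × 5.308e-11 J)
Δt_max = 9.934e-25 s = 9.934 × 10^-25 s

Virtual particles with higher borrowed energy exist for shorter times.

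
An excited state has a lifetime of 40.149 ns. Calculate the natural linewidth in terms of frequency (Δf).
1.982 MHz

Using the energy-time uncertainty principle and E = hf:
ΔEΔt ≥ ℏ/2
hΔf·Δt ≥ ℏ/2

The minimum frequency uncertainty is:
Δf = ℏ/(2hτ) = 1/(4πτ)
Δf = 1/(4π × 4.015e-08 s)
Δf = 1.982e+06 Hz = 1.982 MHz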